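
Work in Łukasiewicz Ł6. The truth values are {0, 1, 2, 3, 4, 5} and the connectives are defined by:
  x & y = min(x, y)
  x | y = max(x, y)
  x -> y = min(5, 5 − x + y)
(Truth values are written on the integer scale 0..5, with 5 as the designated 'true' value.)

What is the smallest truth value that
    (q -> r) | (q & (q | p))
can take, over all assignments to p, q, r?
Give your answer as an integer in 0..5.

3

Take p = 0, q = 2, r = 0:
q -> r = 2 -> 0 = 3
q | p = 2 | 0 = 2
q & (q | p) = 2 & 2 = 2
(q -> r) | (q & (q | p)) = 3 | 2 = 3
No assignment yields a value below 3, so this is the minimum.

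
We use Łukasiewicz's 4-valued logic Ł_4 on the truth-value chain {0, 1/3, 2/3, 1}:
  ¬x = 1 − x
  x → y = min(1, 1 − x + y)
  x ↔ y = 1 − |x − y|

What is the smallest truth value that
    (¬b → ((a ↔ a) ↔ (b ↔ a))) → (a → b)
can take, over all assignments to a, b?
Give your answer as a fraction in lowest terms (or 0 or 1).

2/3

Take a = 2/3, b = 1/3:
¬b = ¬1/3 = 2/3
a ↔ a = 2/3 ↔ 2/3 = 1
b ↔ a = 1/3 ↔ 2/3 = 2/3
(a ↔ a) ↔ (b ↔ a) = 1 ↔ 2/3 = 2/3
¬b → ((a ↔ a) ↔ (b ↔ a)) = 2/3 → 2/3 = 1
a → b = 2/3 → 1/3 = 2/3
(¬b → ((a ↔ a) ↔ (b ↔ a))) → (a → b) = 1 → 2/3 = 2/3
No assignment yields a value below 2/3, so this is the minimum.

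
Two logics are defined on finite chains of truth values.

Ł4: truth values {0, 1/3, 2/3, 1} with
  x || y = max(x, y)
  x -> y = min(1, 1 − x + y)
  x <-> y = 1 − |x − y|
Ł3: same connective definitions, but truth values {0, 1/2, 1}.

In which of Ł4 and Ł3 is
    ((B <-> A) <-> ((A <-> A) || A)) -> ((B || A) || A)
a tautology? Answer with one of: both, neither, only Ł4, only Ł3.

In Ł4: at A = 0, B = 0 the value is 0 — not a tautology.
In Ł3: at A = 0, B = 0 the value is 0 — not a tautology.

neither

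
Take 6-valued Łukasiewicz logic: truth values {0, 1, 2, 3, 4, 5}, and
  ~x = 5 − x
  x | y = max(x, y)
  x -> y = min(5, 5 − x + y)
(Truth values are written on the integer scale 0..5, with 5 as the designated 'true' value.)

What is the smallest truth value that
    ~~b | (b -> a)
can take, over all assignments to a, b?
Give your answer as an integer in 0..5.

Take a = 0, b = 2:
~b = ~2 = 3
~~b = ~3 = 2
b -> a = 2 -> 0 = 3
~~b | (b -> a) = 2 | 3 = 3
No assignment yields a value below 3, so this is the minimum.

3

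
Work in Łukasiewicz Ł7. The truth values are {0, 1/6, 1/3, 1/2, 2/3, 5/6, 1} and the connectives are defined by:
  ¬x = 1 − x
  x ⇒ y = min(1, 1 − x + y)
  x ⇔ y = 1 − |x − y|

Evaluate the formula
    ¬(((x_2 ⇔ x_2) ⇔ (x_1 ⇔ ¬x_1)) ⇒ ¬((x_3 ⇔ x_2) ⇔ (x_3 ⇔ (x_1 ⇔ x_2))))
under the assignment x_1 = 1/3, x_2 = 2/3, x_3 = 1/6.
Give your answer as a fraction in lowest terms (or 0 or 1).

2/3

x_2 ⇔ x_2 = 2/3 ⇔ 2/3 = 1
¬x_1 = ¬1/3 = 2/3
x_1 ⇔ ¬x_1 = 1/3 ⇔ 2/3 = 2/3
(x_2 ⇔ x_2) ⇔ (x_1 ⇔ ¬x_1) = 1 ⇔ 2/3 = 2/3
x_3 ⇔ x_2 = 1/6 ⇔ 2/3 = 1/2
x_1 ⇔ x_2 = 1/3 ⇔ 2/3 = 2/3
x_3 ⇔ (x_1 ⇔ x_2) = 1/6 ⇔ 2/3 = 1/2
(x_3 ⇔ x_2) ⇔ (x_3 ⇔ (x_1 ⇔ x_2)) = 1/2 ⇔ 1/2 = 1
¬((x_3 ⇔ x_2) ⇔ (x_3 ⇔ (x_1 ⇔ x_2))) = ¬1 = 0
((x_2 ⇔ x_2) ⇔ (x_1 ⇔ ¬x_1)) ⇒ ¬((x_3 ⇔ x_2) ⇔ (x_3 ⇔ (x_1 ⇔ x_2))) = 2/3 ⇒ 0 = 1/3
¬(((x_2 ⇔ x_2) ⇔ (x_1 ⇔ ¬x_1)) ⇒ ¬((x_3 ⇔ x_2) ⇔ (x_3 ⇔ (x_1 ⇔ x_2)))) = ¬1/3 = 2/3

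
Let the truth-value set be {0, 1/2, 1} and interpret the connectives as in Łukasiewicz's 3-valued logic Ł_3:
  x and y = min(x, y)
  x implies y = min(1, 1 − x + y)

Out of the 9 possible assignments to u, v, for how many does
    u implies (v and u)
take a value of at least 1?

u = 0, v = 0 ↦ 1  ≥
u = 0, v = 1/2 ↦ 1  ≥
u = 0, v = 1 ↦ 1  ≥
u = 1/2, v = 0 ↦ 1/2  <
u = 1/2, v = 1/2 ↦ 1  ≥
u = 1/2, v = 1 ↦ 1  ≥
u = 1, v = 0 ↦ 0  <
u = 1, v = 1/2 ↦ 1/2  <
u = 1, v = 1 ↦ 1  ≥
So 6 of the 9 assignments meet the threshold.

6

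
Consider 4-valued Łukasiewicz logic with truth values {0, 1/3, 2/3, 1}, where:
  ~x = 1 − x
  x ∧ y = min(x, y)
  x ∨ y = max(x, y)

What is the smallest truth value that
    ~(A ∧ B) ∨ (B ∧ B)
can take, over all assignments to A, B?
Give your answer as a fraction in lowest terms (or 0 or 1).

2/3

Take A = 1/3, B = 1/3:
A ∧ B = 1/3 ∧ 1/3 = 1/3
~(A ∧ B) = ~1/3 = 2/3
B ∧ B = 1/3 ∧ 1/3 = 1/3
~(A ∧ B) ∨ (B ∧ B) = 2/3 ∨ 1/3 = 2/3
No assignment yields a value below 2/3, so this is the minimum.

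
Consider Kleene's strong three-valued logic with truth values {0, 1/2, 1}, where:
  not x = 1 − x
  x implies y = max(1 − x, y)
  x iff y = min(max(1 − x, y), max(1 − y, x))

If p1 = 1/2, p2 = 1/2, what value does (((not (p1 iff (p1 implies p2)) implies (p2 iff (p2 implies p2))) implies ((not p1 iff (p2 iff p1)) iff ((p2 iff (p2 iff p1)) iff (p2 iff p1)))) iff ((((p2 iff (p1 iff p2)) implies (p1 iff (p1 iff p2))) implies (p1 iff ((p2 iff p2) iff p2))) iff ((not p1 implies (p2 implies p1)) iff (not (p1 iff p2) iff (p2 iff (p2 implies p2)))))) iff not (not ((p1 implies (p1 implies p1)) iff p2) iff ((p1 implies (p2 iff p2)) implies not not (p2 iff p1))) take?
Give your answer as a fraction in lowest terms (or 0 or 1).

p1 implies p2 = 1/2 implies 1/2 = 1/2
p1 iff (p1 implies p2) = 1/2 iff 1/2 = 1/2
not (p1 iff (p1 implies p2)) = not 1/2 = 1/2
p2 implies p2 = 1/2 implies 1/2 = 1/2
p2 iff (p2 implies p2) = 1/2 iff 1/2 = 1/2
not (p1 iff (p1 implies p2)) implies (p2 iff (p2 implies p2)) = 1/2 implies 1/2 = 1/2
not p1 = not 1/2 = 1/2
p2 iff p1 = 1/2 iff 1/2 = 1/2
not p1 iff (p2 iff p1) = 1/2 iff 1/2 = 1/2
p2 iff p1 = 1/2 iff 1/2 = 1/2
p2 iff (p2 iff p1) = 1/2 iff 1/2 = 1/2
p2 iff p1 = 1/2 iff 1/2 = 1/2
(p2 iff (p2 iff p1)) iff (p2 iff p1) = 1/2 iff 1/2 = 1/2
(not p1 iff (p2 iff p1)) iff ((p2 iff (p2 iff p1)) iff (p2 iff p1)) = 1/2 iff 1/2 = 1/2
(not (p1 iff (p1 implies p2)) implies (p2 iff (p2 implies p2))) implies ((not p1 iff (p2 iff p1)) iff ((p2 iff (p2 iff p1)) iff (p2 iff p1))) = 1/2 implies 1/2 = 1/2
p1 iff p2 = 1/2 iff 1/2 = 1/2
p2 iff (p1 iff p2) = 1/2 iff 1/2 = 1/2
p1 iff p2 = 1/2 iff 1/2 = 1/2
p1 iff (p1 iff p2) = 1/2 iff 1/2 = 1/2
(p2 iff (p1 iff p2)) implies (p1 iff (p1 iff p2)) = 1/2 implies 1/2 = 1/2
p2 iff p2 = 1/2 iff 1/2 = 1/2
(p2 iff p2) iff p2 = 1/2 iff 1/2 = 1/2
p1 iff ((p2 iff p2) iff p2) = 1/2 iff 1/2 = 1/2
((p2 iff (p1 iff p2)) implies (p1 iff (p1 iff p2))) implies (p1 iff ((p2 iff p2) iff p2)) = 1/2 implies 1/2 = 1/2
not p1 = not 1/2 = 1/2
p2 implies p1 = 1/2 implies 1/2 = 1/2
not p1 implies (p2 implies p1) = 1/2 implies 1/2 = 1/2
p1 iff p2 = 1/2 iff 1/2 = 1/2
not (p1 iff p2) = not 1/2 = 1/2
p2 implies p2 = 1/2 implies 1/2 = 1/2
p2 iff (p2 implies p2) = 1/2 iff 1/2 = 1/2
not (p1 iff p2) iff (p2 iff (p2 implies p2)) = 1/2 iff 1/2 = 1/2
(not p1 implies (p2 implies p1)) iff (not (p1 iff p2) iff (p2 iff (p2 implies p2))) = 1/2 iff 1/2 = 1/2
(((p2 iff (p1 iff p2)) implies (p1 iff (p1 iff p2))) implies (p1 iff ((p2 iff p2) iff p2))) iff ((not p1 implies (p2 implies p1)) iff (not (p1 iff p2) iff (p2 iff (p2 implies p2)))) = 1/2 iff 1/2 = 1/2
((not (p1 iff (p1 implies p2)) implies (p2 iff (p2 implies p2))) implies ((not p1 iff (p2 iff p1)) iff ((p2 iff (p2 iff p1)) iff (p2 iff p1)))) iff ((((p2 iff (p1 iff p2)) implies (p1 iff (p1 iff p2))) implies (p1 iff ((p2 iff p2) iff p2))) iff ((not p1 implies (p2 implies p1)) iff (not (p1 iff p2) iff (p2 iff (p2 implies p2))))) = 1/2 iff 1/2 = 1/2
p1 implies p1 = 1/2 implies 1/2 = 1/2
p1 implies (p1 implies p1) = 1/2 implies 1/2 = 1/2
(p1 implies (p1 implies p1)) iff p2 = 1/2 iff 1/2 = 1/2
not ((p1 implies (p1 implies p1)) iff p2) = not 1/2 = 1/2
p2 iff p2 = 1/2 iff 1/2 = 1/2
p1 implies (p2 iff p2) = 1/2 implies 1/2 = 1/2
p2 iff p1 = 1/2 iff 1/2 = 1/2
not (p2 iff p1) = not 1/2 = 1/2
not not (p2 iff p1) = not 1/2 = 1/2
(p1 implies (p2 iff p2)) implies not not (p2 iff p1) = 1/2 implies 1/2 = 1/2
not ((p1 implies (p1 implies p1)) iff p2) iff ((p1 implies (p2 iff p2)) implies not not (p2 iff p1)) = 1/2 iff 1/2 = 1/2
not (not ((p1 implies (p1 implies p1)) iff p2) iff ((p1 implies (p2 iff p2)) implies not not (p2 iff p1))) = not 1/2 = 1/2
(((not (p1 iff (p1 implies p2)) implies (p2 iff (p2 implies p2))) implies ((not p1 iff (p2 iff p1)) iff ((p2 iff (p2 iff p1)) iff (p2 iff p1)))) iff ((((p2 iff (p1 iff p2)) implies (p1 iff (p1 iff p2))) implies (p1 iff ((p2 iff p2) iff p2))) iff ((not p1 implies (p2 implies p1)) iff (not (p1 iff p2) iff (p2 iff (p2 implies p2)))))) iff not (not ((p1 implies (p1 implies p1)) iff p2) iff ((p1 implies (p2 iff p2)) implies not not (p2 iff p1))) = 1/2 iff 1/2 = 1/2

1/2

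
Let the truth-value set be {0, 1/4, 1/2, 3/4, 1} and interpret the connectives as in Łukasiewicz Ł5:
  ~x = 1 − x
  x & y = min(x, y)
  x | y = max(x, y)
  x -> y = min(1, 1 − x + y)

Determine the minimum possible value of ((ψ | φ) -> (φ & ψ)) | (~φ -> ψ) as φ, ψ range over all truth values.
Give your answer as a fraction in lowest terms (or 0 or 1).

1/2

Take φ = 0, ψ = 1/2:
ψ | φ = 1/2 | 0 = 1/2
φ & ψ = 0 & 1/2 = 0
(ψ | φ) -> (φ & ψ) = 1/2 -> 0 = 1/2
~φ = ~0 = 1
~φ -> ψ = 1 -> 1/2 = 1/2
((ψ | φ) -> (φ & ψ)) | (~φ -> ψ) = 1/2 | 1/2 = 1/2
No assignment yields a value below 1/2, so this is the minimum.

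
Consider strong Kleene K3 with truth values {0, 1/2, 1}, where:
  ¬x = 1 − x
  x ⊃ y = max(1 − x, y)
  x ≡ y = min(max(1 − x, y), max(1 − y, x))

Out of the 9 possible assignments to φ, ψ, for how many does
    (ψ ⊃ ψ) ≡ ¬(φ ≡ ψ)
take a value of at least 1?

2

φ = 0, ψ = 0 ↦ 0  <
φ = 0, ψ = 1/2 ↦ 1/2  <
φ = 0, ψ = 1 ↦ 1  ≥
φ = 1/2, ψ = 0 ↦ 1/2  <
φ = 1/2, ψ = 1/2 ↦ 1/2  <
φ = 1/2, ψ = 1 ↦ 1/2  <
φ = 1, ψ = 0 ↦ 1  ≥
φ = 1, ψ = 1/2 ↦ 1/2  <
φ = 1, ψ = 1 ↦ 0  <
So 2 of the 9 assignments meet the threshold.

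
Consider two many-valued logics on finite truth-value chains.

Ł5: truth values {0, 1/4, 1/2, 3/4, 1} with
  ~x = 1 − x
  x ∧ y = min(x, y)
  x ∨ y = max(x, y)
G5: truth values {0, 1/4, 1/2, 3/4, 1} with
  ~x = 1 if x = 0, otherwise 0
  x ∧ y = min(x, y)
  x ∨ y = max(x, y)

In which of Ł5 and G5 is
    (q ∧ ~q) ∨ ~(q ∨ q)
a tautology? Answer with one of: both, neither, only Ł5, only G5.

In Ł5: at q = 1/4 the value is 3/4 — not a tautology.
In G5: at q = 1/4 the value is 0 — not a tautology.

neither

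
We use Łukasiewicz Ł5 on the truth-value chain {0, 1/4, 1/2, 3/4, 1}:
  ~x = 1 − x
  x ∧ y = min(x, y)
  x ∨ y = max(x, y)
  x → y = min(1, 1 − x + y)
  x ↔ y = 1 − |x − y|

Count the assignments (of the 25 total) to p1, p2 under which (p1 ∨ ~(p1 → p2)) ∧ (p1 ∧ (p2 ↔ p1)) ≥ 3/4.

value 1: 1 assignment (counts)
value 3/4: 4 assignments (counts)
value 1/2: 7 assignments
value 1/4: 7 assignments
value 0: 6 assignments
So 5 of the 25 assignments meet the threshold.

5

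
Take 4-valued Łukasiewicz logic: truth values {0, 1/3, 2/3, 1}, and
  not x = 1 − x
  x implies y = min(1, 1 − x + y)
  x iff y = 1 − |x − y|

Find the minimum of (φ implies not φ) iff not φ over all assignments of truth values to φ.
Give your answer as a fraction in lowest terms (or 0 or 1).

2/3

Take φ = 1/3:
not φ = not 1/3 = 2/3
φ implies not φ = 1/3 implies 2/3 = 1
not φ = not 1/3 = 2/3
(φ implies not φ) iff not φ = 1 iff 2/3 = 2/3
No assignment yields a value below 2/3, so this is the minimum.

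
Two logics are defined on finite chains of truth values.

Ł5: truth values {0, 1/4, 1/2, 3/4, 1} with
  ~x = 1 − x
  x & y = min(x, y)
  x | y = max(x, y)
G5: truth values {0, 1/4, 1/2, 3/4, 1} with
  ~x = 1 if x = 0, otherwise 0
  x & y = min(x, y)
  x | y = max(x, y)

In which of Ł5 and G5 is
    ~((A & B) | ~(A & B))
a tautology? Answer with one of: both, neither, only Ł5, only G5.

neither

In Ł5: at A = 0, B = 0 the value is 0 — not a tautology.
In G5: at A = 0, B = 0 the value is 0 — not a tautology.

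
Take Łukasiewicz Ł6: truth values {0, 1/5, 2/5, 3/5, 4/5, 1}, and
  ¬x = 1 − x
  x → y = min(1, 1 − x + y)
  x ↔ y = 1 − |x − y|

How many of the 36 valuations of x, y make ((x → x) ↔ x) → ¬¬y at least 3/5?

30

value 1: 21 assignments (counts)
value 4/5: 5 assignments (counts)
value 3/5: 4 assignments (counts)
value 2/5: 3 assignments
value 1/5: 2 assignments
value 0: 1 assignment
So 30 of the 36 assignments meet the threshold.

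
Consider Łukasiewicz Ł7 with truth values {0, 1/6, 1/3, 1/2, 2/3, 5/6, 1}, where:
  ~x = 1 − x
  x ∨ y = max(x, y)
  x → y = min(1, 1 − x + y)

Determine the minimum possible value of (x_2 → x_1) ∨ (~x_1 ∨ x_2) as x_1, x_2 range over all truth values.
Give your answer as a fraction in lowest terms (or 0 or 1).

2/3

Take x_1 = 1/3, x_2 = 2/3:
x_2 → x_1 = 2/3 → 1/3 = 2/3
~x_1 = ~1/3 = 2/3
~x_1 ∨ x_2 = 2/3 ∨ 2/3 = 2/3
(x_2 → x_1) ∨ (~x_1 ∨ x_2) = 2/3 ∨ 2/3 = 2/3
No assignment yields a value below 2/3, so this is the minimum.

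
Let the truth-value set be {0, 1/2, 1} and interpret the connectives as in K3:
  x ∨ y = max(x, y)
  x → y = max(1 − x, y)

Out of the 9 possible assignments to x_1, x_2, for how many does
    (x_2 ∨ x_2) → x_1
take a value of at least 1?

x_1 = 0, x_2 = 0 ↦ 1  ≥
x_1 = 0, x_2 = 1/2 ↦ 1/2  <
x_1 = 0, x_2 = 1 ↦ 0  <
x_1 = 1/2, x_2 = 0 ↦ 1  ≥
x_1 = 1/2, x_2 = 1/2 ↦ 1/2  <
x_1 = 1/2, x_2 = 1 ↦ 1/2  <
x_1 = 1, x_2 = 0 ↦ 1  ≥
x_1 = 1, x_2 = 1/2 ↦ 1  ≥
x_1 = 1, x_2 = 1 ↦ 1  ≥
So 5 of the 9 assignments meet the threshold.

5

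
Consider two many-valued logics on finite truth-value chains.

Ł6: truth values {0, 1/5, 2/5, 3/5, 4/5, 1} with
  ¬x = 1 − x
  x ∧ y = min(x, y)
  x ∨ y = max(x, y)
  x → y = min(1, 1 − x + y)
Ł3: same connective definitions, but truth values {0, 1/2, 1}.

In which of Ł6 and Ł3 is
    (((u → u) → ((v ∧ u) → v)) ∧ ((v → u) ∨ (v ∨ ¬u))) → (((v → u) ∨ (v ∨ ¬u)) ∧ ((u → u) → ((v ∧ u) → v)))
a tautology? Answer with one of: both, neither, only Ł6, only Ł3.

In Ł6: every assignment gives 1 — tautology.
In Ł3: every assignment gives 1 — tautology.

both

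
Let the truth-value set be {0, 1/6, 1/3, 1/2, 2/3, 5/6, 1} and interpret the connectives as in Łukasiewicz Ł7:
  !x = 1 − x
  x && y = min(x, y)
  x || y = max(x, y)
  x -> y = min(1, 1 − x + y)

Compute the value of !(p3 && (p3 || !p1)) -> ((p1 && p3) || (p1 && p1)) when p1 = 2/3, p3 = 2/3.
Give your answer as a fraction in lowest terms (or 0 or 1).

!p1 = !2/3 = 1/3
p3 || !p1 = 2/3 || 1/3 = 2/3
p3 && (p3 || !p1) = 2/3 && 2/3 = 2/3
!(p3 && (p3 || !p1)) = !2/3 = 1/3
p1 && p3 = 2/3 && 2/3 = 2/3
p1 && p1 = 2/3 && 2/3 = 2/3
(p1 && p3) || (p1 && p1) = 2/3 || 2/3 = 2/3
!(p3 && (p3 || !p1)) -> ((p1 && p3) || (p1 && p1)) = 1/3 -> 2/3 = 1

1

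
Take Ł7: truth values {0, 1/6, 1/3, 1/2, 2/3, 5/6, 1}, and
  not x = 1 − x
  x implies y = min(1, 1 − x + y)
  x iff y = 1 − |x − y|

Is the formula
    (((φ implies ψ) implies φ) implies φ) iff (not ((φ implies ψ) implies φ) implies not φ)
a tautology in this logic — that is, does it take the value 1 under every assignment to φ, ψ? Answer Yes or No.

No

Counterexample: take φ = 1/6, ψ = 0.
φ implies ψ = 1/6 implies 0 = 5/6
(φ implies ψ) implies φ = 5/6 implies 1/6 = 1/3
((φ implies ψ) implies φ) implies φ = 1/3 implies 1/6 = 5/6
φ implies ψ = 1/6 implies 0 = 5/6
(φ implies ψ) implies φ = 5/6 implies 1/6 = 1/3
not ((φ implies ψ) implies φ) = not 1/3 = 2/3
not φ = not 1/6 = 5/6
not ((φ implies ψ) implies φ) implies not φ = 2/3 implies 5/6 = 1
(((φ implies ψ) implies φ) implies φ) iff (not ((φ implies ψ) implies φ) implies not φ) = 5/6 iff 1 = 5/6
This gives 5/6 ≠ 1.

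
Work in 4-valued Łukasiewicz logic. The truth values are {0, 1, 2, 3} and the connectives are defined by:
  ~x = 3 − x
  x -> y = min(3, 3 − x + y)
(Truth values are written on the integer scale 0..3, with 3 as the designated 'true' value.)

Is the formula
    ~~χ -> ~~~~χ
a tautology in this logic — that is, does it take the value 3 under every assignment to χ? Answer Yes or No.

Yes

χ = 0 ↦ 3
χ = 1 ↦ 3
χ = 2 ↦ 3
χ = 3 ↦ 3
Every assignment gives a value ≥ 3.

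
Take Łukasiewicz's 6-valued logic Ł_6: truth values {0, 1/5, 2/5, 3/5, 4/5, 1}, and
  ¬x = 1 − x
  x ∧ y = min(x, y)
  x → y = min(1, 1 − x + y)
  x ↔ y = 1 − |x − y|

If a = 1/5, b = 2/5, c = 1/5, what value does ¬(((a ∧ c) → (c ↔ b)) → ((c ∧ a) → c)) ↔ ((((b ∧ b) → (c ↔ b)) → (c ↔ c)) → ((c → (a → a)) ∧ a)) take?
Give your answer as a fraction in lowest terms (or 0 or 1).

4/5

a ∧ c = 1/5 ∧ 1/5 = 1/5
c ↔ b = 1/5 ↔ 2/5 = 4/5
(a ∧ c) → (c ↔ b) = 1/5 → 4/5 = 1
c ∧ a = 1/5 ∧ 1/5 = 1/5
(c ∧ a) → c = 1/5 → 1/5 = 1
((a ∧ c) → (c ↔ b)) → ((c ∧ a) → c) = 1 → 1 = 1
¬(((a ∧ c) → (c ↔ b)) → ((c ∧ a) → c)) = ¬1 = 0
b ∧ b = 2/5 ∧ 2/5 = 2/5
c ↔ b = 1/5 ↔ 2/5 = 4/5
(b ∧ b) → (c ↔ b) = 2/5 → 4/5 = 1
c ↔ c = 1/5 ↔ 1/5 = 1
((b ∧ b) → (c ↔ b)) → (c ↔ c) = 1 → 1 = 1
a → a = 1/5 → 1/5 = 1
c → (a → a) = 1/5 → 1 = 1
(c → (a → a)) ∧ a = 1 ∧ 1/5 = 1/5
(((b ∧ b) → (c ↔ b)) → (c ↔ c)) → ((c → (a → a)) ∧ a) = 1 → 1/5 = 1/5
¬(((a ∧ c) → (c ↔ b)) → ((c ∧ a) → c)) ↔ ((((b ∧ b) → (c ↔ b)) → (c ↔ c)) → ((c → (a → a)) ∧ a)) = 0 ↔ 1/5 = 4/5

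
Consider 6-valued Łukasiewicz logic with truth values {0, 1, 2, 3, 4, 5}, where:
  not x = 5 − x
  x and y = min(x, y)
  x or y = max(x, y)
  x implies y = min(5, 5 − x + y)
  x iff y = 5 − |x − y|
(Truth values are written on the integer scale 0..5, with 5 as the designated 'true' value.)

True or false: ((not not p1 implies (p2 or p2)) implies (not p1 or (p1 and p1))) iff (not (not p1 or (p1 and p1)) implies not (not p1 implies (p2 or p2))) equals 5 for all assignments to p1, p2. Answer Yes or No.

Counterexample: take p1 = 1, p2 = 1.
not p1 = not 1 = 4
not not p1 = not 4 = 1
p2 or p2 = 1 or 1 = 1
not not p1 implies (p2 or p2) = 1 implies 1 = 5
not p1 = not 1 = 4
p1 and p1 = 1 and 1 = 1
not p1 or (p1 and p1) = 4 or 1 = 4
(not not p1 implies (p2 or p2)) implies (not p1 or (p1 and p1)) = 5 implies 4 = 4
not p1 = not 1 = 4
p1 and p1 = 1 and 1 = 1
not p1 or (p1 and p1) = 4 or 1 = 4
not (not p1 or (p1 and p1)) = not 4 = 1
not p1 = not 1 = 4
p2 or p2 = 1 or 1 = 1
not p1 implies (p2 or p2) = 4 implies 1 = 2
not (not p1 implies (p2 or p2)) = not 2 = 3
not (not p1 or (p1 and p1)) implies not (not p1 implies (p2 or p2)) = 1 implies 3 = 5
((not not p1 implies (p2 or p2)) implies (not p1 or (p1 and p1))) iff (not (not p1 or (p1 and p1)) implies not (not p1 implies (p2 or p2))) = 4 iff 5 = 4
This gives 4 ≠ 5.

No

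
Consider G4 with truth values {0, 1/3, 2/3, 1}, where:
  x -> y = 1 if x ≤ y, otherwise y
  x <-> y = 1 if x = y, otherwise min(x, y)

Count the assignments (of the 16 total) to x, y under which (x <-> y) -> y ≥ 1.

x = 0, y = 0 ↦ 0  <
x = 0, y = 1/3 ↦ 1  ≥
x = 0, y = 2/3 ↦ 1  ≥
x = 0, y = 1 ↦ 1  ≥
x = 1/3, y = 0 ↦ 1  ≥
x = 1/3, y = 1/3 ↦ 1/3  <
x = 1/3, y = 2/3 ↦ 1  ≥
x = 1/3, y = 1 ↦ 1  ≥
x = 2/3, y = 0 ↦ 1  ≥
x = 2/3, y = 1/3 ↦ 1  ≥
x = 2/3, y = 2/3 ↦ 2/3  <
x = 2/3, y = 1 ↦ 1  ≥
x = 1, y = 0 ↦ 1  ≥
x = 1, y = 1/3 ↦ 1  ≥
x = 1, y = 2/3 ↦ 1  ≥
x = 1, y = 1 ↦ 1  ≥
So 13 of the 16 assignments meet the threshold.

13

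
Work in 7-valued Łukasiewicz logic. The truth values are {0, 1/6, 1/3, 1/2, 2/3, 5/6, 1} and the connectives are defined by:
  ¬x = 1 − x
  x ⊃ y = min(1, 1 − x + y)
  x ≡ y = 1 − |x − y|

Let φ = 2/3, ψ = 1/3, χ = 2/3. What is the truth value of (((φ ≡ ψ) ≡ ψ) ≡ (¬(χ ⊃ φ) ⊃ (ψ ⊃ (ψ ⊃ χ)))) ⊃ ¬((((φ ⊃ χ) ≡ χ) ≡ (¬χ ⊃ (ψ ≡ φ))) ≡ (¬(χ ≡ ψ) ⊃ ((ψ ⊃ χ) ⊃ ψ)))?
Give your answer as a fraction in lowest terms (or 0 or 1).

2/3

φ ≡ ψ = 2/3 ≡ 1/3 = 2/3
(φ ≡ ψ) ≡ ψ = 2/3 ≡ 1/3 = 2/3
χ ⊃ φ = 2/3 ⊃ 2/3 = 1
¬(χ ⊃ φ) = ¬1 = 0
ψ ⊃ χ = 1/3 ⊃ 2/3 = 1
ψ ⊃ (ψ ⊃ χ) = 1/3 ⊃ 1 = 1
¬(χ ⊃ φ) ⊃ (ψ ⊃ (ψ ⊃ χ)) = 0 ⊃ 1 = 1
((φ ≡ ψ) ≡ ψ) ≡ (¬(χ ⊃ φ) ⊃ (ψ ⊃ (ψ ⊃ χ))) = 2/3 ≡ 1 = 2/3
φ ⊃ χ = 2/3 ⊃ 2/3 = 1
(φ ⊃ χ) ≡ χ = 1 ≡ 2/3 = 2/3
¬χ = ¬2/3 = 1/3
ψ ≡ φ = 1/3 ≡ 2/3 = 2/3
¬χ ⊃ (ψ ≡ φ) = 1/3 ⊃ 2/3 = 1
((φ ⊃ χ) ≡ χ) ≡ (¬χ ⊃ (ψ ≡ φ)) = 2/3 ≡ 1 = 2/3
χ ≡ ψ = 2/3 ≡ 1/3 = 2/3
¬(χ ≡ ψ) = ¬2/3 = 1/3
ψ ⊃ χ = 1/3 ⊃ 2/3 = 1
(ψ ⊃ χ) ⊃ ψ = 1 ⊃ 1/3 = 1/3
¬(χ ≡ ψ) ⊃ ((ψ ⊃ χ) ⊃ ψ) = 1/3 ⊃ 1/3 = 1
(((φ ⊃ χ) ≡ χ) ≡ (¬χ ⊃ (ψ ≡ φ))) ≡ (¬(χ ≡ ψ) ⊃ ((ψ ⊃ χ) ⊃ ψ)) = 2/3 ≡ 1 = 2/3
¬((((φ ⊃ χ) ≡ χ) ≡ (¬χ ⊃ (ψ ≡ φ))) ≡ (¬(χ ≡ ψ) ⊃ ((ψ ⊃ χ) ⊃ ψ))) = ¬2/3 = 1/3
(((φ ≡ ψ) ≡ ψ) ≡ (¬(χ ⊃ φ) ⊃ (ψ ⊃ (ψ ⊃ χ)))) ⊃ ¬((((φ ⊃ χ) ≡ χ) ≡ (¬χ ⊃ (ψ ≡ φ))) ≡ (¬(χ ≡ ψ) ⊃ ((ψ ⊃ χ) ⊃ ψ))) = 2/3 ⊃ 1/3 = 2/3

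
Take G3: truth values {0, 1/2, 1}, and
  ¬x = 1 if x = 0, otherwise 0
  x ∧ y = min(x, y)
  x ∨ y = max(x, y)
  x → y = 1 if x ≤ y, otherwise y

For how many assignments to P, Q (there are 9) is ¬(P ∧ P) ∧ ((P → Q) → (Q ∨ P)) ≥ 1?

1

P = 0, Q = 0 ↦ 0  <
P = 0, Q = 1/2 ↦ 1/2  <
P = 0, Q = 1 ↦ 1  ≥
P = 1/2, Q = 0 ↦ 0  <
P = 1/2, Q = 1/2 ↦ 0  <
P = 1/2, Q = 1 ↦ 0  <
P = 1, Q = 0 ↦ 0  <
P = 1, Q = 1/2 ↦ 0  <
P = 1, Q = 1 ↦ 0  <
So 1 of the 9 assignments meets the threshold.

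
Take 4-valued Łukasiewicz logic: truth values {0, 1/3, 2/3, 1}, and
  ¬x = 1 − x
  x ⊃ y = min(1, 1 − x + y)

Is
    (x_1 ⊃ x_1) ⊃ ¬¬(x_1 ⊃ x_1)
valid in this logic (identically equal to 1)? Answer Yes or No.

x_1 = 0 ↦ 1
x_1 = 1/3 ↦ 1
x_1 = 2/3 ↦ 1
x_1 = 1 ↦ 1
Every assignment gives a value ≥ 1.

Yes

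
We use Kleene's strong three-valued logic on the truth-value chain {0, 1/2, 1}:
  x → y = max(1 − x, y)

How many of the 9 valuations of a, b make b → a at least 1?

5

a = 0, b = 0 ↦ 1  ≥
a = 0, b = 1/2 ↦ 1/2  <
a = 0, b = 1 ↦ 0  <
a = 1/2, b = 0 ↦ 1  ≥
a = 1/2, b = 1/2 ↦ 1/2  <
a = 1/2, b = 1 ↦ 1/2  <
a = 1, b = 0 ↦ 1  ≥
a = 1, b = 1/2 ↦ 1  ≥
a = 1, b = 1 ↦ 1  ≥
So 5 of the 9 assignments meet the threshold.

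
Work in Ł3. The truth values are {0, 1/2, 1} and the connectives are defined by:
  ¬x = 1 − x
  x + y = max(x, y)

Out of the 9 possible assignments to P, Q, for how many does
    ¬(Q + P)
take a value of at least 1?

P = 0, Q = 0 ↦ 1  ≥
P = 0, Q = 1/2 ↦ 1/2  <
P = 0, Q = 1 ↦ 0  <
P = 1/2, Q = 0 ↦ 1/2  <
P = 1/2, Q = 1/2 ↦ 1/2  <
P = 1/2, Q = 1 ↦ 0  <
P = 1, Q = 0 ↦ 0  <
P = 1, Q = 1/2 ↦ 0  <
P = 1, Q = 1 ↦ 0  <
So 1 of the 9 assignments meets the threshold.

1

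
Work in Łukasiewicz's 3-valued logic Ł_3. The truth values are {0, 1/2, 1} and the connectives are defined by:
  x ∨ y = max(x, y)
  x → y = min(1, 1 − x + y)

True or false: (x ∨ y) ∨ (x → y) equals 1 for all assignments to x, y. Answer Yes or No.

No

Counterexample: take x = 1/2, y = 0.
x ∨ y = 1/2 ∨ 0 = 1/2
x → y = 1/2 → 0 = 1/2
(x ∨ y) ∨ (x → y) = 1/2 ∨ 1/2 = 1/2
This gives 1/2 ≠ 1.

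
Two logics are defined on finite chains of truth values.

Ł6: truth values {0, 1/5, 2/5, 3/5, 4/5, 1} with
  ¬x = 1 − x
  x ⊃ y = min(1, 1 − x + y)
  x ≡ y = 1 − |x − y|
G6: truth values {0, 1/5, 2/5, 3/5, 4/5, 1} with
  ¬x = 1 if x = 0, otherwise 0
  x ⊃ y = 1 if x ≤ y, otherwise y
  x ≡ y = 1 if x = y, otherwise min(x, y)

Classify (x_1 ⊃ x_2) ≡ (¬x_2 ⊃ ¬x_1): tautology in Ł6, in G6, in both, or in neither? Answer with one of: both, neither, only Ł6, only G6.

only Ł6

In Ł6: every assignment gives 1 — tautology.
In G6: at x_1 = 2/5, x_2 = 1/5 the value is 1/5 — not a tautology.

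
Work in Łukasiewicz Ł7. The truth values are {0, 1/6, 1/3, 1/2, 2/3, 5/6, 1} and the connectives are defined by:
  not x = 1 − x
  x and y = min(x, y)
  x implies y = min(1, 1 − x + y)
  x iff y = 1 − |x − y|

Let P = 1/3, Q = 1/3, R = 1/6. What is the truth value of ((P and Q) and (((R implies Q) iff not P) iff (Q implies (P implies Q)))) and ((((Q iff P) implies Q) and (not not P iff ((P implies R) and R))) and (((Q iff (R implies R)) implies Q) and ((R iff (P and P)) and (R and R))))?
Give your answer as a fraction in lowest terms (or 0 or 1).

1/6

P and Q = 1/3 and 1/3 = 1/3
R implies Q = 1/6 implies 1/3 = 1
not P = not 1/3 = 2/3
(R implies Q) iff not P = 1 iff 2/3 = 2/3
P implies Q = 1/3 implies 1/3 = 1
Q implies (P implies Q) = 1/3 implies 1 = 1
((R implies Q) iff not P) iff (Q implies (P implies Q)) = 2/3 iff 1 = 2/3
(P and Q) and (((R implies Q) iff not P) iff (Q implies (P implies Q))) = 1/3 and 2/3 = 1/3
Q iff P = 1/3 iff 1/3 = 1
(Q iff P) implies Q = 1 implies 1/3 = 1/3
not P = not 1/3 = 2/3
not not P = not 2/3 = 1/3
P implies R = 1/3 implies 1/6 = 5/6
(P implies R) and R = 5/6 and 1/6 = 1/6
not not P iff ((P implies R) and R) = 1/3 iff 1/6 = 5/6
((Q iff P) implies Q) and (not not P iff ((P implies R) and R)) = 1/3 and 5/6 = 1/3
R implies R = 1/6 implies 1/6 = 1
Q iff (R implies R) = 1/3 iff 1 = 1/3
(Q iff (R implies R)) implies Q = 1/3 implies 1/3 = 1
P and P = 1/3 and 1/3 = 1/3
R iff (P and P) = 1/6 iff 1/3 = 5/6
R and R = 1/6 and 1/6 = 1/6
(R iff (P and P)) and (R and R) = 5/6 and 1/6 = 1/6
((Q iff (R implies R)) implies Q) and ((R iff (P and P)) and (R and R)) = 1 and 1/6 = 1/6
(((Q iff P) implies Q) and (not not P iff ((P implies R) and R))) and (((Q iff (R implies R)) implies Q) and ((R iff (P and P)) and (R and R))) = 1/3 and 1/6 = 1/6
((P and Q) and (((R implies Q) iff not P) iff (Q implies (P implies Q)))) and ((((Q iff P) implies Q) and (not not P iff ((P implies R) and R))) and (((Q iff (R implies R)) implies Q) and ((R iff (P and P)) and (R and R)))) = 1/3 and 1/6 = 1/6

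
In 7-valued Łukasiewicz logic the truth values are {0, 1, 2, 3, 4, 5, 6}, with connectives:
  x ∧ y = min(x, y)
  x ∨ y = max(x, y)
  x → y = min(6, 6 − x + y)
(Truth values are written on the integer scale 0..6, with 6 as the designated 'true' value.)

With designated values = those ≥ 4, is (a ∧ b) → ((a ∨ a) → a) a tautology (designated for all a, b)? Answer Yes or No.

Yes

At a = 3, b = 0, for instance:
a ∧ b = 3 ∧ 0 = 0
a ∨ a = 3 ∨ 3 = 3
(a ∨ a) → a = 3 → 3 = 6
(a ∧ b) → ((a ∨ a) → a) = 0 → 6 = 6
and checking the remaining 48 assignments likewise gives ≥ 4 in every case.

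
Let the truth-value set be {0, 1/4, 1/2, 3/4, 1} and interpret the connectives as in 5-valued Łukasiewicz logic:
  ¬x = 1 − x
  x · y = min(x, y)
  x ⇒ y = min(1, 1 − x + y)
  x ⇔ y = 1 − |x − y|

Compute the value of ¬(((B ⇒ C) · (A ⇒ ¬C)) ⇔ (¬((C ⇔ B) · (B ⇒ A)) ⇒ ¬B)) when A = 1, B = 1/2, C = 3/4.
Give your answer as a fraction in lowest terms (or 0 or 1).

B ⇒ C = 1/2 ⇒ 3/4 = 1
¬C = ¬3/4 = 1/4
A ⇒ ¬C = 1 ⇒ 1/4 = 1/4
(B ⇒ C) · (A ⇒ ¬C) = 1 · 1/4 = 1/4
C ⇔ B = 3/4 ⇔ 1/2 = 3/4
B ⇒ A = 1/2 ⇒ 1 = 1
(C ⇔ B) · (B ⇒ A) = 3/4 · 1 = 3/4
¬((C ⇔ B) · (B ⇒ A)) = ¬3/4 = 1/4
¬B = ¬1/2 = 1/2
¬((C ⇔ B) · (B ⇒ A)) ⇒ ¬B = 1/4 ⇒ 1/2 = 1
((B ⇒ C) · (A ⇒ ¬C)) ⇔ (¬((C ⇔ B) · (B ⇒ A)) ⇒ ¬B) = 1/4 ⇔ 1 = 1/4
¬(((B ⇒ C) · (A ⇒ ¬C)) ⇔ (¬((C ⇔ B) · (B ⇒ A)) ⇒ ¬B)) = ¬1/4 = 3/4

3/4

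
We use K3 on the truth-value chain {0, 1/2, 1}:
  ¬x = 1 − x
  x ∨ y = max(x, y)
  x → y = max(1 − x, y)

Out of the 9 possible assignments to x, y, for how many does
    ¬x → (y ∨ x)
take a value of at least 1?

5

x = 0, y = 0 ↦ 0  <
x = 0, y = 1/2 ↦ 1/2  <
x = 0, y = 1 ↦ 1  ≥
x = 1/2, y = 0 ↦ 1/2  <
x = 1/2, y = 1/2 ↦ 1/2  <
x = 1/2, y = 1 ↦ 1  ≥
x = 1, y = 0 ↦ 1  ≥
x = 1, y = 1/2 ↦ 1  ≥
x = 1, y = 1 ↦ 1  ≥
So 5 of the 9 assignments meet the threshold.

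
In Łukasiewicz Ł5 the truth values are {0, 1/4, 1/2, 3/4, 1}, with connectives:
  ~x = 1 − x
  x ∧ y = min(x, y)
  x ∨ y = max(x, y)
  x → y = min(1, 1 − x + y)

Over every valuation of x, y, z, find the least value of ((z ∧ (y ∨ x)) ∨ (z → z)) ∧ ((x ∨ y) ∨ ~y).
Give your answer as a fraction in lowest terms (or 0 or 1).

Take x = 0, y = 1/2, z = 0:
y ∨ x = 1/2 ∨ 0 = 1/2
z ∧ (y ∨ x) = 0 ∧ 1/2 = 0
z → z = 0 → 0 = 1
(z ∧ (y ∨ x)) ∨ (z → z) = 0 ∨ 1 = 1
x ∨ y = 0 ∨ 1/2 = 1/2
~y = ~1/2 = 1/2
(x ∨ y) ∨ ~y = 1/2 ∨ 1/2 = 1/2
((z ∧ (y ∨ x)) ∨ (z → z)) ∧ ((x ∨ y) ∨ ~y) = 1 ∧ 1/2 = 1/2
No assignment yields a value below 1/2, so this is the minimum.

1/2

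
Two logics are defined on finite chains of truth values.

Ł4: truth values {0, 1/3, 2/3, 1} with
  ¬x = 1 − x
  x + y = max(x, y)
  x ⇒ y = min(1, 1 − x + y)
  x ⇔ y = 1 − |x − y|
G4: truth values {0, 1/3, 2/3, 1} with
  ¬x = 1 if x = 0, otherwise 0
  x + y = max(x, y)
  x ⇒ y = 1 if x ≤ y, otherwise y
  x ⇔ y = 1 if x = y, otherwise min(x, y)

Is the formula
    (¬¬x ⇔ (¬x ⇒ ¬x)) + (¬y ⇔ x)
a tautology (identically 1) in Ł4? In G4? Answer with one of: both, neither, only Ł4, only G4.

neither

In Ł4: at x = 0, y = 0 the value is 0 — not a tautology.
In G4: at x = 0, y = 0 the value is 0 — not a tautology.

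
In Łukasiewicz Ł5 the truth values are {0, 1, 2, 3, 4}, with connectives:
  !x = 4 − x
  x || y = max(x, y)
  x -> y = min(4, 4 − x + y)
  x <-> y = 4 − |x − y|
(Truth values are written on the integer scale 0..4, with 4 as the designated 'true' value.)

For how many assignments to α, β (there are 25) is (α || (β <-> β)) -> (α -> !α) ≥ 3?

15

value 4: 15 assignments (counts)
value 2: 5 assignments
value 0: 5 assignments
So 15 of the 25 assignments meet the threshold.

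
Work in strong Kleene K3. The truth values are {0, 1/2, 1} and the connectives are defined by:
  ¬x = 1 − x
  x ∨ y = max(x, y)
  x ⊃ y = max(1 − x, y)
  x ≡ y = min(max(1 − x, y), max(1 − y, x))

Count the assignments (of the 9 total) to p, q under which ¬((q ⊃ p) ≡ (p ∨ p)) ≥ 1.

p = 0, q = 0 ↦ 1  ≥
p = 0, q = 1/2 ↦ 1/2  <
p = 0, q = 1 ↦ 0  <
p = 1/2, q = 0 ↦ 1/2  <
p = 1/2, q = 1/2 ↦ 1/2  <
p = 1/2, q = 1 ↦ 1/2  <
p = 1, q = 0 ↦ 0  <
p = 1, q = 1/2 ↦ 0  <
p = 1, q = 1 ↦ 0  <
So 1 of the 9 assignments meets the threshold.

1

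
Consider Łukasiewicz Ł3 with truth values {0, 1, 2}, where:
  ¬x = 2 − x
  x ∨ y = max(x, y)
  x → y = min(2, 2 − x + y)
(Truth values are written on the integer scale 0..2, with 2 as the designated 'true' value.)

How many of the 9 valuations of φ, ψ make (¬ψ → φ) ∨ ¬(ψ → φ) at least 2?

6

φ = 0, ψ = 0 ↦ 0  <
φ = 0, ψ = 1 ↦ 1  <
φ = 0, ψ = 2 ↦ 2  ≥
φ = 1, ψ = 0 ↦ 1  <
φ = 1, ψ = 1 ↦ 2  ≥
φ = 1, ψ = 2 ↦ 2  ≥
φ = 2, ψ = 0 ↦ 2  ≥
φ = 2, ψ = 1 ↦ 2  ≥
φ = 2, ψ = 2 ↦ 2  ≥
So 6 of the 9 assignments meet the threshold.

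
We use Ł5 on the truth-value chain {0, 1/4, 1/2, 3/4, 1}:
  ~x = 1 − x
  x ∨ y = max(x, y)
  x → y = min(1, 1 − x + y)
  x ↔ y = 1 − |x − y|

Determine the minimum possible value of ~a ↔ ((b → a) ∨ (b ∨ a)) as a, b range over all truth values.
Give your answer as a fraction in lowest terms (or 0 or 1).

Take a = 1, b = 0:
~a = ~1 = 0
b → a = 0 → 1 = 1
b ∨ a = 0 ∨ 1 = 1
(b → a) ∨ (b ∨ a) = 1 ∨ 1 = 1
~a ↔ ((b → a) ∨ (b ∨ a)) = 0 ↔ 1 = 0
No assignment yields a value below 0, so this is the minimum.

0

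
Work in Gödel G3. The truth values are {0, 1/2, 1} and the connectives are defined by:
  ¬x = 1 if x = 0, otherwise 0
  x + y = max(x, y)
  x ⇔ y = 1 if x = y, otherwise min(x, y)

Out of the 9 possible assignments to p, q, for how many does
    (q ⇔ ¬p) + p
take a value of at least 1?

p = 0, q = 0 ↦ 0  <
p = 0, q = 1/2 ↦ 1/2  <
p = 0, q = 1 ↦ 1  ≥
p = 1/2, q = 0 ↦ 1  ≥
p = 1/2, q = 1/2 ↦ 1/2  <
p = 1/2, q = 1 ↦ 1/2  <
p = 1, q = 0 ↦ 1  ≥
p = 1, q = 1/2 ↦ 1  ≥
p = 1, q = 1 ↦ 1  ≥
So 5 of the 9 assignments meet the threshold.

5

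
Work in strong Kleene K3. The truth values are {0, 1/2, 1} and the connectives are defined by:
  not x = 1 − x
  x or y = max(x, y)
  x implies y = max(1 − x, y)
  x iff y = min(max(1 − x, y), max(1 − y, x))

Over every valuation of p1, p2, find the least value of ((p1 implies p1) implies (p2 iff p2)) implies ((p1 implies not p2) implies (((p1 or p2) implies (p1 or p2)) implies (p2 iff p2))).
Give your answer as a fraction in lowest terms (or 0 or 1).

1/2

Take p1 = 0, p2 = 1/2:
p1 implies p1 = 0 implies 0 = 1
p2 iff p2 = 1/2 iff 1/2 = 1/2
(p1 implies p1) implies (p2 iff p2) = 1 implies 1/2 = 1/2
not p2 = not 1/2 = 1/2
p1 implies not p2 = 0 implies 1/2 = 1
p1 or p2 = 0 or 1/2 = 1/2
p1 or p2 = 0 or 1/2 = 1/2
(p1 or p2) implies (p1 or p2) = 1/2 implies 1/2 = 1/2
p2 iff p2 = 1/2 iff 1/2 = 1/2
((p1 or p2) implies (p1 or p2)) implies (p2 iff p2) = 1/2 implies 1/2 = 1/2
(p1 implies not p2) implies (((p1 or p2) implies (p1 or p2)) implies (p2 iff p2)) = 1 implies 1/2 = 1/2
((p1 implies p1) implies (p2 iff p2)) implies ((p1 implies not p2) implies (((p1 or p2) implies (p1 or p2)) implies (p2 iff p2))) = 1/2 implies 1/2 = 1/2
No assignment yields a value below 1/2, so this is the minimum.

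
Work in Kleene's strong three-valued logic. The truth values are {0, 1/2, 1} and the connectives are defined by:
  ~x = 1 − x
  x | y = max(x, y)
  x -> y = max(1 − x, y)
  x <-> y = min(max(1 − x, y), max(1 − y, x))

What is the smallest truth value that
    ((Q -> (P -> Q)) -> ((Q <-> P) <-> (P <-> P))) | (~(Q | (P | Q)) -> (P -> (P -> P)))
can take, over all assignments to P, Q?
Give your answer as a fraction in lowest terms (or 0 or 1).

1/2

Take P = 1/2, Q = 0:
P -> Q = 1/2 -> 0 = 1/2
Q -> (P -> Q) = 0 -> 1/2 = 1
Q <-> P = 0 <-> 1/2 = 1/2
P <-> P = 1/2 <-> 1/2 = 1/2
(Q <-> P) <-> (P <-> P) = 1/2 <-> 1/2 = 1/2
(Q -> (P -> Q)) -> ((Q <-> P) <-> (P <-> P)) = 1 -> 1/2 = 1/2
P | Q = 1/2 | 0 = 1/2
Q | (P | Q) = 0 | 1/2 = 1/2
~(Q | (P | Q)) = ~1/2 = 1/2
P -> P = 1/2 -> 1/2 = 1/2
P -> (P -> P) = 1/2 -> 1/2 = 1/2
~(Q | (P | Q)) -> (P -> (P -> P)) = 1/2 -> 1/2 = 1/2
((Q -> (P -> Q)) -> ((Q <-> P) <-> (P <-> P))) | (~(Q | (P | Q)) -> (P -> (P -> P))) = 1/2 | 1/2 = 1/2
No assignment yields a value below 1/2, so this is the minimum.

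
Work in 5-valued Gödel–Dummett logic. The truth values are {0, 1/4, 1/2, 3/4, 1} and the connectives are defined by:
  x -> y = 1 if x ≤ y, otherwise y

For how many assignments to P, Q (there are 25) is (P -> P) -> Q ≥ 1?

value 1: 5 assignments (counts)
value 3/4: 5 assignments
value 1/2: 5 assignments
value 1/4: 5 assignments
value 0: 5 assignments
So 5 of the 25 assignments meet the threshold.

5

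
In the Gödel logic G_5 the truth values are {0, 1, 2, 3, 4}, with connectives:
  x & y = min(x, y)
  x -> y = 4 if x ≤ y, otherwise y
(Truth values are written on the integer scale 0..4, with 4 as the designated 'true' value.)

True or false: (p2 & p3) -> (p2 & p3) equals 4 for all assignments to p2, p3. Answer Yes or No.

At p2 = 3, p3 = 1, for instance:
p2 & p3 = 3 & 1 = 1
(p2 & p3) -> (p2 & p3) = 1 -> 1 = 4
and checking the remaining 24 assignments likewise gives ≥ 4 in every case.

Yes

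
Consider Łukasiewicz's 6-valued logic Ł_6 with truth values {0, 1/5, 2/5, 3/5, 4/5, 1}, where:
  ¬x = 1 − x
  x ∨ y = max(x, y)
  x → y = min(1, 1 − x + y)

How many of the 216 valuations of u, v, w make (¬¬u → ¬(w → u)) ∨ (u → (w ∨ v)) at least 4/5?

186

value 1: 161 assignments (counts)
value 4/5: 25 assignments (counts)
value 3/5: 16 assignments
value 2/5: 9 assignments
value 1/5: 4 assignments
value 0: 1 assignment
So 186 of the 216 assignments meet the threshold.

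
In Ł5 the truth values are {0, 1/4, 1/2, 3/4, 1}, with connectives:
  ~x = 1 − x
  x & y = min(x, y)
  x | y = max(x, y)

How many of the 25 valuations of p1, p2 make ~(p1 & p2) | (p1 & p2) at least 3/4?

value 1: 10 assignments (counts)
value 3/4: 10 assignments (counts)
value 1/2: 5 assignments
So 20 of the 25 assignments meet the threshold.

20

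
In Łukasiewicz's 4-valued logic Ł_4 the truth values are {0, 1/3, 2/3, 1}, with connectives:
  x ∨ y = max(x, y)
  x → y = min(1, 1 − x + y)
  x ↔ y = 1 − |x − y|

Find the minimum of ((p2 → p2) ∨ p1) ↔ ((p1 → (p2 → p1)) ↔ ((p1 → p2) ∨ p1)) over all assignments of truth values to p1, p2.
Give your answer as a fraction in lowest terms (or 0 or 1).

Take p1 = 1/3, p2 = 0:
p2 → p2 = 0 → 0 = 1
(p2 → p2) ∨ p1 = 1 ∨ 1/3 = 1
p2 → p1 = 0 → 1/3 = 1
p1 → (p2 → p1) = 1/3 → 1 = 1
p1 → p2 = 1/3 → 0 = 2/3
(p1 → p2) ∨ p1 = 2/3 ∨ 1/3 = 2/3
(p1 → (p2 → p1)) ↔ ((p1 → p2) ∨ p1) = 1 ↔ 2/3 = 2/3
((p2 → p2) ∨ p1) ↔ ((p1 → (p2 → p1)) ↔ ((p1 → p2) ∨ p1)) = 1 ↔ 2/3 = 2/3
No assignment yields a value below 2/3, so this is the minimum.

2/3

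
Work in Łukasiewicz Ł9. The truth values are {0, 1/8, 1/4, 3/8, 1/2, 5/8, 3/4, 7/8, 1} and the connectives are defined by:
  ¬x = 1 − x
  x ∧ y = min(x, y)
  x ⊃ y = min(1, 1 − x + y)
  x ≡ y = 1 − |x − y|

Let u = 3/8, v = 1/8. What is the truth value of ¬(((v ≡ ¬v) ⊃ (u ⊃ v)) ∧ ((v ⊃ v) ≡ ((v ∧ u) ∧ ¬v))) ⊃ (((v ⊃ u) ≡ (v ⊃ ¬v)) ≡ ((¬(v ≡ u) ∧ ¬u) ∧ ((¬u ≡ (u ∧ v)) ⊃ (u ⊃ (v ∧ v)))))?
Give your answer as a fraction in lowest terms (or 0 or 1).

3/8

¬v = ¬1/8 = 7/8
v ≡ ¬v = 1/8 ≡ 7/8 = 1/4
u ⊃ v = 3/8 ⊃ 1/8 = 3/4
(v ≡ ¬v) ⊃ (u ⊃ v) = 1/4 ⊃ 3/4 = 1
v ⊃ v = 1/8 ⊃ 1/8 = 1
v ∧ u = 1/8 ∧ 3/8 = 1/8
¬v = ¬1/8 = 7/8
(v ∧ u) ∧ ¬v = 1/8 ∧ 7/8 = 1/8
(v ⊃ v) ≡ ((v ∧ u) ∧ ¬v) = 1 ≡ 1/8 = 1/8
((v ≡ ¬v) ⊃ (u ⊃ v)) ∧ ((v ⊃ v) ≡ ((v ∧ u) ∧ ¬v)) = 1 ∧ 1/8 = 1/8
¬(((v ≡ ¬v) ⊃ (u ⊃ v)) ∧ ((v ⊃ v) ≡ ((v ∧ u) ∧ ¬v))) = ¬1/8 = 7/8
v ⊃ u = 1/8 ⊃ 3/8 = 1
¬v = ¬1/8 = 7/8
v ⊃ ¬v = 1/8 ⊃ 7/8 = 1
(v ⊃ u) ≡ (v ⊃ ¬v) = 1 ≡ 1 = 1
v ≡ u = 1/8 ≡ 3/8 = 3/4
¬(v ≡ u) = ¬3/4 = 1/4
¬u = ¬3/8 = 5/8
¬(v ≡ u) ∧ ¬u = 1/4 ∧ 5/8 = 1/4
¬u = ¬3/8 = 5/8
u ∧ v = 3/8 ∧ 1/8 = 1/8
¬u ≡ (u ∧ v) = 5/8 ≡ 1/8 = 1/2
v ∧ v = 1/8 ∧ 1/8 = 1/8
u ⊃ (v ∧ v) = 3/8 ⊃ 1/8 = 3/4
(¬u ≡ (u ∧ v)) ⊃ (u ⊃ (v ∧ v)) = 1/2 ⊃ 3/4 = 1
(¬(v ≡ u) ∧ ¬u) ∧ ((¬u ≡ (u ∧ v)) ⊃ (u ⊃ (v ∧ v))) = 1/4 ∧ 1 = 1/4
((v ⊃ u) ≡ (v ⊃ ¬v)) ≡ ((¬(v ≡ u) ∧ ¬u) ∧ ((¬u ≡ (u ∧ v)) ⊃ (u ⊃ (v ∧ v)))) = 1 ≡ 1/4 = 1/4
¬(((v ≡ ¬v) ⊃ (u ⊃ v)) ∧ ((v ⊃ v) ≡ ((v ∧ u) ∧ ¬v))) ⊃ (((v ⊃ u) ≡ (v ⊃ ¬v)) ≡ ((¬(v ≡ u) ∧ ¬u) ∧ ((¬u ≡ (u ∧ v)) ⊃ (u ⊃ (v ∧ v))))) = 7/8 ⊃ 1/4 = 3/8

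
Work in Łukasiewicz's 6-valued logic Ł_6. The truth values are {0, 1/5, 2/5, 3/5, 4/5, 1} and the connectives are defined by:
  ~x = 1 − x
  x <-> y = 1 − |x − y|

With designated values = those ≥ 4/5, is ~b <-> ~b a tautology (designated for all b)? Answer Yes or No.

Yes

b = 0 ↦ 1
b = 1/5 ↦ 1
b = 2/5 ↦ 1
b = 3/5 ↦ 1
b = 4/5 ↦ 1
b = 1 ↦ 1
Every assignment gives a value ≥ 4/5.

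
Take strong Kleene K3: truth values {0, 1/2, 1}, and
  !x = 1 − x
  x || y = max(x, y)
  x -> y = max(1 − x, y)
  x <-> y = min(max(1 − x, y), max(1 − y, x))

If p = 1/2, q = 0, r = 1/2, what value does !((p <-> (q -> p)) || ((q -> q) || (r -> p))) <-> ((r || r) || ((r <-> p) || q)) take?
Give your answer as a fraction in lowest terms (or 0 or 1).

q -> p = 0 -> 1/2 = 1
p <-> (q -> p) = 1/2 <-> 1 = 1/2
q -> q = 0 -> 0 = 1
r -> p = 1/2 -> 1/2 = 1/2
(q -> q) || (r -> p) = 1 || 1/2 = 1
(p <-> (q -> p)) || ((q -> q) || (r -> p)) = 1/2 || 1 = 1
!((p <-> (q -> p)) || ((q -> q) || (r -> p))) = !1 = 0
r || r = 1/2 || 1/2 = 1/2
r <-> p = 1/2 <-> 1/2 = 1/2
(r <-> p) || q = 1/2 || 0 = 1/2
(r || r) || ((r <-> p) || q) = 1/2 || 1/2 = 1/2
!((p <-> (q -> p)) || ((q -> q) || (r -> p))) <-> ((r || r) || ((r <-> p) || q)) = 0 <-> 1/2 = 1/2

1/2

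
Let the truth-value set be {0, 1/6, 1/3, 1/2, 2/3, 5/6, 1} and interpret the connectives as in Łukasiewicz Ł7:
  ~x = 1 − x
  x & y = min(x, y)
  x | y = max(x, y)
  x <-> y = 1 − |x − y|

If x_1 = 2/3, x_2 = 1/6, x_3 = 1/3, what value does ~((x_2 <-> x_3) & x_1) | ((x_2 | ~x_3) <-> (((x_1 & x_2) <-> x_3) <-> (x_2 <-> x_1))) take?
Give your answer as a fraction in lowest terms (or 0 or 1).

1

x_2 <-> x_3 = 1/6 <-> 1/3 = 5/6
(x_2 <-> x_3) & x_1 = 5/6 & 2/3 = 2/3
~((x_2 <-> x_3) & x_1) = ~2/3 = 1/3
~x_3 = ~1/3 = 2/3
x_2 | ~x_3 = 1/6 | 2/3 = 2/3
x_1 & x_2 = 2/3 & 1/6 = 1/6
(x_1 & x_2) <-> x_3 = 1/6 <-> 1/3 = 5/6
x_2 <-> x_1 = 1/6 <-> 2/3 = 1/2
((x_1 & x_2) <-> x_3) <-> (x_2 <-> x_1) = 5/6 <-> 1/2 = 2/3
(x_2 | ~x_3) <-> (((x_1 & x_2) <-> x_3) <-> (x_2 <-> x_1)) = 2/3 <-> 2/3 = 1
~((x_2 <-> x_3) & x_1) | ((x_2 | ~x_3) <-> (((x_1 & x_2) <-> x_3) <-> (x_2 <-> x_1))) = 1/3 | 1 = 1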